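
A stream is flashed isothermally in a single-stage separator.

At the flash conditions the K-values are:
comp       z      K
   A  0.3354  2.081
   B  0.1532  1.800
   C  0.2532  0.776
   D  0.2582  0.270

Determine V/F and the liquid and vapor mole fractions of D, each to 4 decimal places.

Iterate (Newton) starting at V/F = 0.4:
  V/F = 0.4000: g = 0.01745, g' = -0.5371 → V/F = 0.4325
  V/F = 0.4325: g = -0.00013, g' = -0.5455 → V/F = 0.4322
Converged at V/F = 0.4322.
Compositions from xᵢ = zᵢ/(1+V/F(Kᵢ−1)), yᵢ = Kᵢxᵢ:
  A: x = 0.2286, y = 0.4757
  B: x = 0.1138, y = 0.2049
  C: x = 0.2803, y = 0.2175
  D: x = 0.3772, y = 0.1019

V/F = 0.4322, x_D = 0.3772, y_D = 0.1019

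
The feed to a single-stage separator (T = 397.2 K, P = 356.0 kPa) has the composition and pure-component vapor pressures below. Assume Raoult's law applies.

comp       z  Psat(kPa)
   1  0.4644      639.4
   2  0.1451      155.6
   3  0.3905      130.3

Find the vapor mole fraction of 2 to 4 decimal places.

Raoult's law: Kᵢ = Pᵢˢᵃᵗ/P = Pᵢˢᵃᵗ/356.0.
  K_1 = 639.4/356.0 = 1.796067, K_2 = 155.6/356.0 = 0.437079, K_3 = 130.3/356.0 = 0.366011
Newton iteration, ψ⁰ = 0.5:
  ψ = 0.5000: g = -0.21171, g' = -0.5761 → ψ = 0.1325
  ψ = 0.1325: g = -0.02412, g' = -0.4816 → ψ = 0.0824
  ψ = 0.0824: g = 0.00006, g' = -0.4845 → ψ = 0.0825
Converged at ψ = 0.0825.
Compositions from xᵢ = zᵢ/(1+ψ(Kᵢ−1)), yᵢ = Kᵢxᵢ:
  1: x = 0.4358, y = 0.7827
  2: x = 0.1522, y = 0.0665
  3: x = 0.4121, y = 0.1508

y_2 = 0.0665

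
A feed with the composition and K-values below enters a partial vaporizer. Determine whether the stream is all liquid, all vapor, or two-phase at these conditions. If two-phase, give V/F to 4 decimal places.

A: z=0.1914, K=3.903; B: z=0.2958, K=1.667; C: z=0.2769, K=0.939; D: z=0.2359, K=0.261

ΣzᵢKᵢ = 1.5617; Σzᵢ/Kᵢ = 1.4252.
Both exceed 1, so a two-phase solution exists.
Iterate (Newton) starting at ψ = 0.31:
  ψ = 0.3100: g = 0.21259, g' = -0.7551 → ψ = 0.5916
  ψ = 0.5916: g = 0.01870, g' = -0.6939 → ψ = 0.6185
  ψ = 0.6185: g = -0.00021, g' = -0.7105 → ψ = 0.6182
Converged at ψ = 0.6182.

two-phase, V/F = 0.6182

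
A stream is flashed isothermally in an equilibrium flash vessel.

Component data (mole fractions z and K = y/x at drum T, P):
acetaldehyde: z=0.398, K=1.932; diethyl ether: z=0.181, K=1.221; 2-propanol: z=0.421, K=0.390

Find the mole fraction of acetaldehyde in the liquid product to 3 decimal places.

x_acetaldehyde = 0.305

Rachford–Rice: g(V/F) = Σ zᵢ(Kᵢ−1)/(1+V/F(Kᵢ−1)) = 0.
g(0) = ΣzᵢKᵢ − 1 = 0.154 and g(1) = 1 − Σzᵢ/Kᵢ = -0.434, so a root lies in (0, 1).
Newton–Raphson from V/F = 0.32:
  V/F = 0.320: g = 0.0040, g' = -0.455 → V/F = 0.329
Converged at V/F = 0.329.
Compositions from xᵢ = zᵢ/(1+V/F(Kᵢ−1)), yᵢ = Kᵢxᵢ:
  acetaldehyde: x = 0.305, y = 0.589
  diethyl ether: x = 0.169, y = 0.206
  2-propanol: x = 0.527, y = 0.205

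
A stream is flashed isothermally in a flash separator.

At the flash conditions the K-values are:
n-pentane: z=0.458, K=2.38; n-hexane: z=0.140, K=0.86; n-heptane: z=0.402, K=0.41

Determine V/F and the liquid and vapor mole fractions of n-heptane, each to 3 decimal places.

V/F = 0.528, x_n-heptane = 0.584, y_n-heptane = 0.239

Rachford–Rice: g(V/F) = Σ zᵢ(Kᵢ−1)/(1+V/F(Kᵢ−1)) = 0.
Feasibility: ΣzᵢKᵢ = 1.375, Σzᵢ/Kᵢ = 1.336 — both > 1, two phases present.
Newton iteration, V/F⁰ = 0.47:
  V/F = 0.470: g = 0.0342, g' = -0.592 → V/F = 0.528
Converged at V/F = 0.528.
Compositions from xᵢ = zᵢ/(1+V/F(Kᵢ−1)), yᵢ = Kᵢxᵢ:
  n-pentane: x = 0.265, y = 0.631
  n-hexane: x = 0.151, y = 0.130
  n-heptane: x = 0.584, y = 0.239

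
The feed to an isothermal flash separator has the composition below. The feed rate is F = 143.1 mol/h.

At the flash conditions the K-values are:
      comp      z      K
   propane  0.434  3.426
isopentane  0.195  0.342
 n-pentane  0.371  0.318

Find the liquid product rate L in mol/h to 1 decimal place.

L = 84.3 mol/h

Material balance + equilibrium reduce to Σ zᵢ(Kᵢ−1)/(1+V/F(Kᵢ−1)) = 0.
Feasibility: ΣzᵢKᵢ = 1.672, Σzᵢ/Kᵢ = 1.864 — both > 1, two phases present.
Newton–Raphson from V/F = 0.5:
  V/F = 0.500: g = -0.0994, g' = -1.106 → V/F = 0.410
  V/F = 0.410: g = 0.0007, g' = -1.133 → V/F = 0.411
Converged at V/F = 0.411.
Then V = V/F·F = 0.4108·143.1 = 58.8 mol/h and L = F − V = 84.3 mol/h.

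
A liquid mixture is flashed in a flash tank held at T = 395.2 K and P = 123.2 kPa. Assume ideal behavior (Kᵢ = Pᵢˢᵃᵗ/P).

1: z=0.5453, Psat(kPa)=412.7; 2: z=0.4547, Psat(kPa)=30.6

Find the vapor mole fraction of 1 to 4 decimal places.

y_1 = 0.8118

Raoult's law: Kᵢ = Pᵢˢᵃᵗ/P = Pᵢˢᵃᵗ/123.2.
  K_1 = 412.7/123.2 = 3.349838, K_2 = 30.6/123.2 = 0.248377
Let ψ = V/F and solve Σ zᵢ(Kᵢ−1)/(1+ψ(Kᵢ−1)) = 0.
g(0) = ΣzᵢKᵢ − 1 = 0.9396 and g(1) = 1 − Σzᵢ/Kᵢ = -0.9935, so a root lies in (0, 1).
Binary case is linear: z₁(K₁−1)(1+ψ(K₂−1)) + z₂(K₂−1)(1+ψ(K₁−1)) = 0
⇒ ψ = [z₁(K₁−1)+z₂(K₂−1)] / [−(K₁−1)(K₂−1)] = 0.93960/1.76619 = 0.5320
Compositions from xᵢ = zᵢ/(1+ψ(Kᵢ−1)), yᵢ = Kᵢxᵢ:
  1: x = 0.2423, y = 0.8118
  2: x = 0.7577, y = 0.1882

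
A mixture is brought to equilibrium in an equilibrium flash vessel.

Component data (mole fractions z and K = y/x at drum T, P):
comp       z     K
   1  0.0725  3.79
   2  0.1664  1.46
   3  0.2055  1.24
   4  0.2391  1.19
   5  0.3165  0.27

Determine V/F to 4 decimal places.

V/F = 0.2401

Rachford–Rice: g(V/F) = Σ zᵢ(Kᵢ−1)/(1+V/F(Kᵢ−1)) = 0.
Feasibility: ΣzᵢKᵢ = 1.1425, Σzᵢ/Kᵢ = 1.6720 — both > 1, two phases present.
Newton–Raphson from V/F = 0.5:
  V/F = 0.5000: g = -0.13164, g' = -0.5566 → V/F = 0.2635
  V/F = 0.2635: g = -0.01157, g' = -0.4923 → V/F = 0.2400
  V/F = 0.2400: g = 0.00006, g' = -0.4974 → V/F = 0.2401
Converged at V/F = 0.2401.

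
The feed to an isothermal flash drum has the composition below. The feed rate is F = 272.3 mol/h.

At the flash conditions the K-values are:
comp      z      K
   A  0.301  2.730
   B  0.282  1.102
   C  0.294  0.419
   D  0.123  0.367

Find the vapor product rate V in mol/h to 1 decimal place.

V = 113.0 mol/h

Let ψ = V/F and solve Σ zᵢ(Kᵢ−1)/(1+ψ(Kᵢ−1)) = 0.
Check two-phase: ΣzᵢKᵢ = 1.301 > 1 and Σzᵢ/Kᵢ = 1.403 > 1, so g(0) = 0.301 > 0 and g(1) = -0.403 < 0.
Newton iteration, ψ⁰ = 0.5:
  ψ = 0.500: g = -0.0481, g' = -0.564 → ψ = 0.415
Converged at ψ = 0.415.
Then V = ψ·F = 0.4150·272.3 = 113.0 mol/h and L = F − V = 159.3 mol/h.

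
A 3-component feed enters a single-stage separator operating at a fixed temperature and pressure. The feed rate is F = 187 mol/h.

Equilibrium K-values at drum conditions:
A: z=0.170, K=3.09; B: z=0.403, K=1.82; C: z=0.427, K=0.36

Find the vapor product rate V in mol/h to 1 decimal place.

Material balance + equilibrium reduce to Σ zᵢ(Kᵢ−1)/(1+ψ(Kᵢ−1)) = 0.
Check two-phase: ΣzᵢKᵢ = 1.412 > 1 and Σzᵢ/Kᵢ = 1.463 > 1, so g(0) = 0.412 > 0 and g(1) = -0.463 < 0.
Newton iteration, ψ⁰ = 0.66:
  ψ = 0.660: g = -0.1094, g' = -0.769 → ψ = 0.518
  ψ = 0.518: g = -0.0062, g' = -0.696 → ψ = 0.509
Converged at ψ = 0.509.
Then V = ψ·F = 0.5090·187 = 95.2 mol/h and L = F − V = 91.8 mol/h.

V = 95.2 mol/h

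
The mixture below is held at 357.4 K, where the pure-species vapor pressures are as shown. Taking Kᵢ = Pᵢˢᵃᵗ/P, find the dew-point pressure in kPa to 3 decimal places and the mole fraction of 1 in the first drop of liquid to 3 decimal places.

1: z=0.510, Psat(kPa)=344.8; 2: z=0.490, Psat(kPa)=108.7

At the dew point ψ → 1, so Σzᵢ/Kᵢ = 1 with Kᵢ = Pᵢˢᵃᵗ/P ⇒ 1/P = Σzᵢ/Pᵢˢᵃᵗ.
1/P = 0.510/344.8 + 0.490/108.7 = 0.005987 ⇒ P = 167.030 kPa
xᵢ = zᵢP/Pᵢˢᵃᵗ ⇒ x_1 = 0.510·167.030/344.8 = 0.247

Pdew = 167.030 kPa, x_1 = 0.247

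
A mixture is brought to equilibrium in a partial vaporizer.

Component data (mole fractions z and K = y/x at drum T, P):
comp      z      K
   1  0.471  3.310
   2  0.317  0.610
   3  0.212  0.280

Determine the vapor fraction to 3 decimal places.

Newton–Raphson from ψ = 0.34:
  ψ = 0.340: g = 0.2647, g' = -1.045 → ψ = 0.593
  ψ = 0.593: g = 0.0317, g' = -0.864 → ψ = 0.630
Converged at ψ = 0.630.

ψ = 0.630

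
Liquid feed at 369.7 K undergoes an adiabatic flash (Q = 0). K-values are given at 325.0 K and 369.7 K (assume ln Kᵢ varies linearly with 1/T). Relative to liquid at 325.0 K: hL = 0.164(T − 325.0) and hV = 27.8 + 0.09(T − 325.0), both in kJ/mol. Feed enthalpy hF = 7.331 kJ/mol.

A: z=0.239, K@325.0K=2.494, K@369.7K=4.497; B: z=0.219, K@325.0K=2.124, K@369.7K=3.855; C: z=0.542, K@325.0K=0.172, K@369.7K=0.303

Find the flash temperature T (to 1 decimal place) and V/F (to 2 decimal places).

Adiabatic flash: solve Rachford–Rice at each trial T, then check hF = ψ·hV(T) + (1−ψ)·hL(T).
  T = 325.0 K: K = (2.494, 2.124, 0.172), RR gives ψ = 0.140, H_out = 3.902 kJ/mol
  T = 369.7 K: K = (4.497, 3.855, 0.303), RR gives ψ = 0.486, H_out = 19.237 kJ/mol
  T = 347.4 K: K = (3.415, 2.919, 0.233), RR gives ψ = 0.347, H_out = 12.734 kJ/mol
  T = 336.2 K: K = (2.934, 2.503, 0.201), RR gives ψ = 0.258, H_out = 8.797 kJ/mol
  T = 330.6 K: K = (2.709, 2.309, 0.186), RR gives ψ = 0.204, H_out = 6.510 kJ/mol
  T = 333.4 K: K = (2.820, 2.405, 0.194), RR gives ψ = 0.232, H_out = 7.687 kJ/mol
  T = 332.0 K: K = (2.764, 2.357, 0.190), RR gives ψ = 0.218, H_out = 7.108 kJ/mol
Linear interpolation between T = 332.0 (H_out = 7.108) and T = 333.4 (H_out = 7.687) on hF = 7.331 gives T ≈ 332.5 K, at which ψ = 0.22.

T = 332.5 K, V/F = 0.22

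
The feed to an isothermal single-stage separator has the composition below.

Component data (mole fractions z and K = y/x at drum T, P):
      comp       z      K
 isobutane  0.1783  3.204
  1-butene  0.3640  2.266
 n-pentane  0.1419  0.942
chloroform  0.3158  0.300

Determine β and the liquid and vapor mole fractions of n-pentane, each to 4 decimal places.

Let β = V/F and solve Σ zᵢ(Kᵢ−1)/(1+β(Kᵢ−1)) = 0.
Check two-phase: ΣzᵢKᵢ = 1.6245 > 1 and Σzᵢ/Kᵢ = 1.4196 > 1, so g(0) = 0.6245 > 0 and g(1) = -0.4196 < 0.
Newton–Raphson from β = 0.34:
  β = 0.3400: g = 0.24829, g' = -0.8351 → β = 0.6373
  β = 0.6373: g = 0.01081, g' = -0.8334 → β = 0.6503
  β = 0.6503: g = -0.00007, g' = -0.8437 → β = 0.6502
Converged at β = 0.6502.
Compositions from xᵢ = zᵢ/(1+β(Kᵢ−1)), yᵢ = Kᵢxᵢ:
  isobutane: x = 0.0733, y = 0.2348
  1-butene: x = 0.1997, y = 0.4524
  n-pentane: x = 0.1475, y = 0.1389
  chloroform: x = 0.5796, y = 0.1739

β = 0.6502, x_n-pentane = 0.1475, y_n-pentane = 0.1389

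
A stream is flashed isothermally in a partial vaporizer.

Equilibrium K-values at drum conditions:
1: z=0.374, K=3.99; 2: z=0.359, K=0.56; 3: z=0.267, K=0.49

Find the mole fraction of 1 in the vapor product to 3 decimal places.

y_1 = 0.543

Rachford–Rice: g(ψ) = Σ zᵢ(Kᵢ−1)/(1+ψ(Kᵢ−1)) = 0.
Check two-phase: ΣzᵢKᵢ = 1.824 > 1 and Σzᵢ/Kᵢ = 1.280 > 1, so g(0) = 0.824 > 0 and g(1) = -0.280 < 0.
Newton–Raphson from ψ = 0.5:
  ψ = 0.500: g = 0.0629, g' = -0.776 → ψ = 0.581
  ψ = 0.581: g = 0.0028, g' = -0.712 → ψ = 0.585
Converged at ψ = 0.585.
Compositions from xᵢ = zᵢ/(1+ψ(Kᵢ−1)), yᵢ = Kᵢxᵢ:
  1: x = 0.136, y = 0.543
  2: x = 0.483, y = 0.271
  3: x = 0.381, y = 0.186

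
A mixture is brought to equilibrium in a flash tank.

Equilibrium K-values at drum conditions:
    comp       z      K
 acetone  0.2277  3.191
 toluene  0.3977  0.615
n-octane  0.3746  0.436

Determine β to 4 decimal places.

β = 0.1290

Rachford–Rice: g(β) = Σ zᵢ(Kᵢ−1)/(1+β(Kᵢ−1)) = 0.
g(0) = ΣzᵢKᵢ − 1 = 0.1345 and g(1) = 1 − Σzᵢ/Kᵢ = -0.5772, so a root lies in (0, 1).
Iterate (Newton) starting at β = 0.5:
  β = 0.5000: g = -0.24579, g' = -0.5705 → β = 0.0691
  β = 0.0691: g = 0.05611, g' = -1.0156 → β = 0.1244
  β = 0.1244: g = 0.00402, g' = -0.8779 → β = 0.1290
Converged at β = 0.1290.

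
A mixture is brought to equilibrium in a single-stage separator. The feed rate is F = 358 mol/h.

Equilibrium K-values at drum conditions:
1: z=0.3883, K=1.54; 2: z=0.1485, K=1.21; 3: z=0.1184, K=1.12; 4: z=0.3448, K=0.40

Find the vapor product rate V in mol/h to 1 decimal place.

Material balance + equilibrium reduce to Σ zᵢ(Kᵢ−1)/(1+ψ(Kᵢ−1)) = 0.
Feasibility: ΣzᵢKᵢ = 1.0482, Σzᵢ/Kᵢ = 1.3426 — both > 1, two phases present.
Newton iteration, ψ⁰ = 0.37:
  ψ = 0.3700: g = -0.04861, g' = -0.2909 → ψ = 0.2029
  ψ = 0.2029: g = -0.00281, g' = -0.2605 → ψ = 0.1922
  ψ = 0.1922: g = -0.00001, g' = -0.2592 → ψ = 0.1921
Converged at ψ = 0.1921.
Then V = ψ·F = 0.1921·358 = 68.8 mol/h and L = F − V = 289.2 mol/h.

V = 68.8 mol/h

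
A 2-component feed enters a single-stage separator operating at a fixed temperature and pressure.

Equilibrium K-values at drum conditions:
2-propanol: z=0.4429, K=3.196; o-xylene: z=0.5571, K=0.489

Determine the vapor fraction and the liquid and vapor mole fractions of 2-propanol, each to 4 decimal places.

Let ψ = V/F and solve Σ zᵢ(Kᵢ−1)/(1+ψ(Kᵢ−1)) = 0.
Feasibility: ΣzᵢKᵢ = 1.6879, Σzᵢ/Kᵢ = 1.2778 — both > 1, two phases present.
Iterate (Newton) starting at ψ = 0.5:
  ψ = 0.5000: g = 0.08121, g' = -0.7477 → ψ = 0.6086
  ψ = 0.6086: g = 0.00308, g' = -0.6977 → ψ = 0.6130
Converged at ψ = 0.6130.
Compositions from xᵢ = zᵢ/(1+ψ(Kᵢ−1)), yᵢ = Kᵢxᵢ:
  2-propanol: x = 0.1888, y = 0.6033
  o-xylene: x = 0.8112, y = 0.3967

ψ = 0.6130, x_2-propanol = 0.1888, y_2-propanol = 0.6033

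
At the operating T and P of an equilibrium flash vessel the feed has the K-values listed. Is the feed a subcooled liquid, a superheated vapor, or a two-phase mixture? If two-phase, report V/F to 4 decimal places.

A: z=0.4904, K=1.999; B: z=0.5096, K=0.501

ΣzᵢKᵢ = 1.2356; Σzᵢ/Kᵢ = 1.2625.
Both exceed 1, so a two-phase solution exists.
Iterate (Newton) starting at ψ = 0.5:
  ψ = 0.5000: g = -0.01211, g' = -0.4429 → ψ = 0.4727
Converged at ψ = 0.4727.

two-phase, V/F = 0.4727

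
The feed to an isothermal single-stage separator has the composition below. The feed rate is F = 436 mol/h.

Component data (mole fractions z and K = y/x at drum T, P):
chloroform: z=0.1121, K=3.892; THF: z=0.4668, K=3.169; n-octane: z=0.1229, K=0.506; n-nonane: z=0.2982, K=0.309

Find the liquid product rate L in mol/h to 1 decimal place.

Let ψ = V/F and solve Σ zᵢ(Kᵢ−1)/(1+ψ(Kᵢ−1)) = 0.
Check two-phase: ΣzᵢKᵢ = 2.0699 > 1 and Σzᵢ/Kᵢ = 1.3840 > 1, so g(0) = 1.0699 > 0 and g(1) = -0.3840 < 0.
Iterate (Newton) starting at ψ = 0.32:
  ψ = 0.3200: g = 0.42937, g' = -1.2951 → ψ = 0.6515
  ψ = 0.6515: g = 0.06766, g' = -1.0261 → ψ = 0.7175
  ψ = 0.7175: g = -0.00117, g' = -1.0672 → ψ = 0.7164
Converged at ψ = 0.7164.
Then V = ψ·F = 0.7164·436 = 312.3 mol/h and L = F − V = 123.7 mol/h.

L = 123.7 mol/h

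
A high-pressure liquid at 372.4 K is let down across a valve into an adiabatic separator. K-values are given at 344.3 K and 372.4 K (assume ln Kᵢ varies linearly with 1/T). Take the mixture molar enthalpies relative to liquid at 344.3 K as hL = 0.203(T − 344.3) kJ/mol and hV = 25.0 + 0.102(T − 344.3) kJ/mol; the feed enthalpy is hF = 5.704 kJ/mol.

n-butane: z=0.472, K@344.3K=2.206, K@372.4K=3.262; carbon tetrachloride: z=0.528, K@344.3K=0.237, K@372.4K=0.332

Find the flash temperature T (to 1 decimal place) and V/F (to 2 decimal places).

Adiabatic flash: solve Rachford–Rice at each trial T, then check hF = ψ·hV(T) + (1−ψ)·hL(T).
  T = 344.3 K: K = (2.206, 0.237), RR gives ψ = 0.181, H_out = 4.520 kJ/mol
  T = 372.4 K: K = (3.262, 0.332), RR gives ψ = 0.473, H_out = 16.191 kJ/mol
  T = 358.4 K: K = (2.705, 0.283), RR gives ψ = 0.348, H_out = 11.072 kJ/mol
  T = 351.4 K: K = (2.450, 0.259), RR gives ψ = 0.273, H_out = 8.072 kJ/mol
  T = 347.9 K: K = (2.328, 0.248), RR gives ψ = 0.230, H_out = 6.400 kJ/mol
  T = 346.1 K: K = (2.266, 0.243), RR gives ψ = 0.206, H_out = 5.483 kJ/mol
Linear interpolation between T = 346.1 (H_out = 5.483) and T = 347.9 (H_out = 6.400) on hF = 5.704 gives T ≈ 346.5 K, at which ψ = 0.21.

T = 346.5 K, V/F = 0.21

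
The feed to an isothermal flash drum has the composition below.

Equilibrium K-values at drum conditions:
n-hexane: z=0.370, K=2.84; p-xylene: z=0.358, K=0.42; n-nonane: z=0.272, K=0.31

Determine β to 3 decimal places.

Material balance + equilibrium reduce to Σ zᵢ(Kᵢ−1)/(1+β(Kᵢ−1)) = 0.
g(0) = ΣzᵢKᵢ − 1 = 0.285 and g(1) = 1 − Σzᵢ/Kᵢ = -0.860, so a root lies in (0, 1).
Newton–Raphson from β = 0.5:
  β = 0.500: g = -0.2244, g' = -0.881 → β = 0.245
  β = 0.245: g = 0.0012, g' = -0.946 → β = 0.246
Converged at β = 0.246.

β = 0.246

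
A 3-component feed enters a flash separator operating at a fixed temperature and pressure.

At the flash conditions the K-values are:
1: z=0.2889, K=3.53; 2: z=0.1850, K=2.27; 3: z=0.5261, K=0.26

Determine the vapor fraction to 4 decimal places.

ψ = 0.3711

Rachford–Rice: g(ψ) = Σ zᵢ(Kᵢ−1)/(1+ψ(Kᵢ−1)) = 0.
g(0) = ΣzᵢKᵢ − 1 = 0.5766 and g(1) = 1 − Σzᵢ/Kᵢ = -1.1868, so a root lies in (0, 1).
Newton–Raphson from ψ = 0.5:
  ψ = 0.5000: g = -0.15156, g' = -1.1979 → ψ = 0.3735
  ψ = 0.3735: g = -0.00284, g' = -1.1763 → ψ = 0.3711
Converged at ψ = 0.3711.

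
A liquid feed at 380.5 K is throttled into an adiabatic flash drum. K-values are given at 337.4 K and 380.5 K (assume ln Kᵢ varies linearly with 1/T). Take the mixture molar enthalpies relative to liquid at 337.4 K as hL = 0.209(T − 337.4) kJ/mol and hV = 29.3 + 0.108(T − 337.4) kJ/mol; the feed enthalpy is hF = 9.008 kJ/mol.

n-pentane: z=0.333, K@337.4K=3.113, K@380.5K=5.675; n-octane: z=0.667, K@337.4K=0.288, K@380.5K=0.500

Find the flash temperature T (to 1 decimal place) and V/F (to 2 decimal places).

Adiabatic flash: solve Rachford–Rice at each trial T, then check hF = ψ·hV(T) + (1−ψ)·hL(T).
  T = 337.4 K: K = (3.113, 0.288), RR gives ψ = 0.152, H_out = 4.455 kJ/mol
  T = 380.5 K: K = (5.675, 0.500), RR gives ψ = 0.523, H_out = 22.063 kJ/mol
  T = 358.9 K: K = (4.277, 0.386), RR gives ψ = 0.338, H_out = 13.674 kJ/mol
  T = 348.1 K: K = (3.664, 0.335), RR gives ψ = 0.250, H_out = 9.291 kJ/mol
  T = 342.8 K: K = (3.384, 0.311), RR gives ψ = 0.204, H_out = 6.981 kJ/mol
  T = 345.5 K: K = (3.525, 0.323), RR gives ψ = 0.228, H_out = 8.175 kJ/mol
  T = 346.8 K: K = (3.594, 0.329), RR gives ψ = 0.239, H_out = 8.737 kJ/mol
Linear interpolation between T = 346.8 (H_out = 8.737) and T = 348.1 (H_out = 9.291) on hF = 9.008 gives T ≈ 347.4 K, at which ψ = 0.24.

T = 347.4 K, V/F = 0.24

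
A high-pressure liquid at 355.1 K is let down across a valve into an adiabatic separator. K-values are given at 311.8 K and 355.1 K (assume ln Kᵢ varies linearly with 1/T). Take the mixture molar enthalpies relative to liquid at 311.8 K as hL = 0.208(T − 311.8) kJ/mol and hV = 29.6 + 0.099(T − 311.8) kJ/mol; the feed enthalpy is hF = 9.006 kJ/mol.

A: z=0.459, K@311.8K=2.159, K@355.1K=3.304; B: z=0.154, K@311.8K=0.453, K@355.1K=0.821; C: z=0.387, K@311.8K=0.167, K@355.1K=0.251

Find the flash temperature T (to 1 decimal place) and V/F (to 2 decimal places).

T = 321.4 K, V/F = 0.25

Adiabatic flash: solve Rachford–Rice at each trial T, then check hF = ψ·hV(T) + (1−ψ)·hL(T).
  T = 311.8 K: K = (2.159, 0.453, 0.167), RR gives ψ = 0.142, H_out = 4.198 kJ/mol
  T = 355.1 K: K = (3.304, 0.821, 0.251), RR gives ψ = 0.498, H_out = 21.395 kJ/mol
  T = 333.5 K: K = (2.709, 0.622, 0.208), RR gives ψ = 0.349, H_out = 14.031 kJ/mol
  T = 322.6 K: K = (2.427, 0.533, 0.187), RR gives ψ = 0.257, H_out = 9.539 kJ/mol
  T = 317.2 K: K = (2.291, 0.492, 0.177), RR gives ψ = 0.203, H_out = 7.008 kJ/mol
  T = 319.9 K: K = (2.358, 0.513, 0.182), RR gives ψ = 0.230, H_out = 8.304 kJ/mol
  T = 321.2 K: K = (2.391, 0.522, 0.184), RR gives ψ = 0.243, H_out = 8.906 kJ/mol
Linear interpolation between T = 321.2 (H_out = 8.906) and T = 322.6 (H_out = 9.539) on hF = 9.006 gives T ≈ 321.4 K, at which ψ = 0.25.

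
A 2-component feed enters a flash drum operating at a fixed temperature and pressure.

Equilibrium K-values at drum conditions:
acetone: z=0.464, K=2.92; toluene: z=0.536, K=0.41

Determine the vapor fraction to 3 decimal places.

ψ = 0.507

Newton–Raphson from ψ = 0.5:
  ψ = 0.500: g = 0.0060, g' = -0.821 → ψ = 0.507
Converged at ψ = 0.507.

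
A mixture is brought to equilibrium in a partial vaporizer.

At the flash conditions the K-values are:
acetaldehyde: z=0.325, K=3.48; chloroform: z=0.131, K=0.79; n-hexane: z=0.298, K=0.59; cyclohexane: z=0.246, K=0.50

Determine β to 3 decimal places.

β = 0.519

Newton–Raphson from β = 0.5:
  β = 0.500: g = 0.0114, g' = -0.594 → β = 0.519
Converged at β = 0.519.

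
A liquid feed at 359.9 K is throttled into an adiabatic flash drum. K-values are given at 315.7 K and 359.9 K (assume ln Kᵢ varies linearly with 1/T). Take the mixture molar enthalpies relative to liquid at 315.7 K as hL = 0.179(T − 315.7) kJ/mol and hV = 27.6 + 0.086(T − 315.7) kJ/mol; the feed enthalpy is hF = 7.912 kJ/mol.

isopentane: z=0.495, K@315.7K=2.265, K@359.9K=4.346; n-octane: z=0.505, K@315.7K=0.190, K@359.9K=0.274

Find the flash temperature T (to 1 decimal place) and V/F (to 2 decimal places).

T = 319.9 K, V/F = 0.26

Adiabatic flash: solve Rachford–Rice at each trial T, then check hF = ψ·hV(T) + (1−ψ)·hL(T).
  T = 315.7 K: K = (2.265, 0.190), RR gives ψ = 0.212, H_out = 5.848 kJ/mol
  T = 359.9 K: K = (4.346, 0.274), RR gives ψ = 0.531, H_out = 20.382 kJ/mol
  T = 337.8 K: K = (3.205, 0.231), RR gives ψ = 0.415, H_out = 14.547 kJ/mol
  T = 326.8 K: K = (2.712, 0.210), RR gives ψ = 0.332, H_out = 10.804 kJ/mol
  T = 321.2 K: K = (2.480, 0.200), RR gives ψ = 0.278, H_out = 8.504 kJ/mol
  T = 318.4 K: K = (2.369, 0.195), RR gives ψ = 0.246, H_out = 7.211 kJ/mol
  T = 319.8 K: K = (2.424, 0.197), RR gives ψ = 0.262, H_out = 7.871 kJ/mol
Linear interpolation between T = 319.8 (H_out = 7.871) and T = 321.2 (H_out = 8.504) on hF = 7.912 gives T ≈ 319.9 K, at which ψ = 0.26.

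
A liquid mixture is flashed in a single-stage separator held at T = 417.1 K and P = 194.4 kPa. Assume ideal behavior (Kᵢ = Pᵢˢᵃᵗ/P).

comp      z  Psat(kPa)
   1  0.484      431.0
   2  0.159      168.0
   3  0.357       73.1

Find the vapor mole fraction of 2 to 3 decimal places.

y_2 = 0.148

Raoult's law: Kᵢ = Pᵢˢᵃᵗ/P = Pᵢˢᵃᵗ/194.4.
  K_1 = 431.0/194.4 = 2.21708, K_2 = 168.0/194.4 = 0.86420, K_3 = 73.1/194.4 = 0.37603
Let ψ = V/F and solve Σ zᵢ(Kᵢ−1)/(1+ψ(Kᵢ−1)) = 0.
g(0) = ΣzᵢKᵢ − 1 = 0.345 and g(1) = 1 − Σzᵢ/Kᵢ = -0.352, so a root lies in (0, 1).
Newton–Raphson from ψ = 0.39:
  ψ = 0.390: g = 0.0823, g' = -0.576 → ψ = 0.533
Converged at ψ = 0.533.
Compositions from xᵢ = zᵢ/(1+ψ(Kᵢ−1)), yᵢ = Kᵢxᵢ:
  1: x = 0.293, y = 0.651
  2: x = 0.171, y = 0.148
  3: x = 0.535, y = 0.201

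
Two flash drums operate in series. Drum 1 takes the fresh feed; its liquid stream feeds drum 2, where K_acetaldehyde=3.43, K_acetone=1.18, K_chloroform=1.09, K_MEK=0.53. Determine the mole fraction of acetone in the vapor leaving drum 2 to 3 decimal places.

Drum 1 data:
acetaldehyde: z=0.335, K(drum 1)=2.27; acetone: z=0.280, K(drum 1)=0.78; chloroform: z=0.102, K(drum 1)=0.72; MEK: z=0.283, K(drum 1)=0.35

y_acetone (drum 2) = 0.306

Drum 1:
Let ψ₁ = V/F and solve Σ zᵢ(Kᵢ−1)/(1+ψ₁(Kᵢ−1)) = 0.
Check two-phase: ΣzᵢKᵢ = 1.151 > 1 and Σzᵢ/Kᵢ = 1.457 > 1, so g(0) = 0.151 > 0 and g(1) = -0.457 < 0.
Iterate (Newton) starting at ψ₁ = 0.5:
  ψ₁ = 0.500: g = -0.1147, g' = -0.492 → ψ₁ = 0.267
  ψ₁ = 0.267: g = -0.0012, g' = -0.501 → ψ₁ = 0.265
Converged at ψ₁ = 0.265.
Drum-1 compositions:
  acetaldehyde: x = 0.251, y = 0.569
  acetone: x = 0.297, y = 0.232
  chloroform: x = 0.110, y = 0.079
  MEK: x = 0.342, y = 0.120
Drum-2 feed = drum-1 liquid: z₂ = (0.2507, 0.2973, 0.1102, 0.3418).
Drum 2:
Material balance + equilibrium reduce to Σ zᵢ(Kᵢ−1)/(1+ψ₂(Kᵢ−1)) = 0.
Check two-phase: ΣzᵢKᵢ = 1.512 > 1 and Σzᵢ/Kᵢ = 1.071 > 1, so g(0) = 0.512 > 0 and g(1) = -0.071 < 0.
Newton iteration, ψ₂⁰ = 0.5:
  ψ₂ = 0.500: g = 0.1237, g' = -0.440 → ψ₂ = 0.781
  ψ₂ = 0.781: g = 0.0125, g' = -0.373 → ψ₂ = 0.815
Converged at ψ₂ = 0.815.
  acetaldehyde: x = 0.084, y = 0.289
  acetone: x = 0.259, y = 0.306
  chloroform: x = 0.103, y = 0.112
  MEK: x = 0.554, y = 0.294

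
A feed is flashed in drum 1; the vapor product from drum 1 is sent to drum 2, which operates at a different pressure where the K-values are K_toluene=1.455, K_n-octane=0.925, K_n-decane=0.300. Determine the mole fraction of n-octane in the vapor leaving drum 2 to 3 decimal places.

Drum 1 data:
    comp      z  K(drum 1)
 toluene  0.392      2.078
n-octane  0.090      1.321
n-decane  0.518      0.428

y_n-octane (drum 2) = 0.104

Drum 1:
Material balance + equilibrium reduce to Σ zᵢ(Kᵢ−1)/(1+ψ₁(Kᵢ−1)) = 0.
Feasibility: ΣzᵢKᵢ = 1.155, Σzᵢ/Kᵢ = 1.467 — both > 1, two phases present.
Newton iteration, ψ₁⁰ = 0.5:
  ψ₁ = 0.500: g = -0.1155, g' = -0.532 → ψ₁ = 0.283
  ψ₁ = 0.283: g = -0.0031, g' = -0.517 → ψ₁ = 0.277
Converged at ψ₁ = 0.277.
Drum-1 compositions:
  toluene: x = 0.302, y = 0.627
  n-octane: x = 0.083, y = 0.109
  n-decane: x = 0.615, y = 0.263
Drum-2 feed = drum-1 vapor: z₂ = (0.6274, 0.1092, 0.2634).
Drum 2:
Rachford–Rice: g(ψ₂) = Σ zᵢ(Kᵢ−1)/(1+ψ₂(Kᵢ−1)) = 0.
Feasibility: ΣzᵢKᵢ = 1.093, Σzᵢ/Kᵢ = 1.427 — both > 1, two phases present.
Newton iteration, ψ₂⁰ = 0.68:
  ψ₂ = 0.680: g = -0.1425, g' = -0.546 → ψ₂ = 0.419
  ψ₂ = 0.419: g = -0.0297, g' = -0.351 → ψ₂ = 0.335
  ψ₂ = 0.335: g = -0.0014, g' = -0.319 → ψ₂ = 0.330
Converged at ψ₂ = 0.330.
  toluene: x = 0.545, y = 0.794
  n-octane: x = 0.112, y = 0.104
  n-decane: x = 0.343, y = 0.103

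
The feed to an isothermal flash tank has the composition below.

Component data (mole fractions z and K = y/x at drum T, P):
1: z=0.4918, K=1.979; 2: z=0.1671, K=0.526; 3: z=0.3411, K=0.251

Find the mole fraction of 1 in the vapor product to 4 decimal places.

y_1 = 0.7990

Rachford–Rice: g(ψ) = Σ zᵢ(Kᵢ−1)/(1+ψ(Kᵢ−1)) = 0.
Check two-phase: ΣzᵢKᵢ = 1.1468 > 1 and Σzᵢ/Kᵢ = 1.9252 > 1, so g(0) = 0.1468 > 0 and g(1) = -0.9252 < 0.
Newton iteration, ψ⁰ = 0.5:
  ψ = 0.5000: g = -0.18901, g' = -0.7660 → ψ = 0.2533
  ψ = 0.2533: g = -0.01949, g' = -0.6426 → ψ = 0.2229
Converged at ψ = 0.2229.
Compositions from xᵢ = zᵢ/(1+ψ(Kᵢ−1)), yᵢ = Kᵢxᵢ:
  1: x = 0.4037, y = 0.7990
  2: x = 0.1868, y = 0.0983
  3: x = 0.4094, y = 0.1028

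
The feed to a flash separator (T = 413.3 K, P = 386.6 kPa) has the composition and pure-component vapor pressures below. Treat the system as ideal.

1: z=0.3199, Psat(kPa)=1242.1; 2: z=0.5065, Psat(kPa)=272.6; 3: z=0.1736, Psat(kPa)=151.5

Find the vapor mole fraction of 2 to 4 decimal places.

Raoult's law: Kᵢ = Pᵢˢᵃᵗ/P = Pᵢˢᵃᵗ/386.6.
  K_1 = 1242.1/386.6 = 3.212882, K_2 = 272.6/386.6 = 0.705122, K_3 = 151.5/386.6 = 0.391878
Rachford–Rice: g(ψ) = Σ zᵢ(Kᵢ−1)/(1+ψ(Kᵢ−1)) = 0.
Check two-phase: ΣzᵢKᵢ = 1.4530 > 1 and Σzᵢ/Kᵢ = 1.2609 > 1, so g(0) = 0.4530 > 0 and g(1) = -0.2609 < 0.
Iterate (Newton) starting at ψ = 0.5:
  ψ = 0.5000: g = 0.00919, g' = -0.5462 → ψ = 0.5168
  ψ = 0.5168: g = 0.00006, g' = -0.5387 → ψ = 0.5169
Converged at ψ = 0.5169.
Compositions from xᵢ = zᵢ/(1+ψ(Kᵢ−1)), yᵢ = Kᵢxᵢ:
  1: x = 0.1492, y = 0.4794
  2: x = 0.5976, y = 0.4214
  3: x = 0.2532, y = 0.0992

y_2 = 0.4214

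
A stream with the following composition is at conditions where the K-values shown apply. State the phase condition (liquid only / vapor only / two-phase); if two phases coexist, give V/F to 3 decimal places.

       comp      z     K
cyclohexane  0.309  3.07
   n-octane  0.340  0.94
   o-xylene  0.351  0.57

ΣzᵢKᵢ = 1.468; Σzᵢ/Kᵢ = 1.078.
Both exceed 1, so a two-phase solution exists.
Let ψ = V/F and solve Σ zᵢ(Kᵢ−1)/(1+ψ(Kᵢ−1)) = 0.
Newton–Raphson from ψ = 0.5:
  ψ = 0.500: g = 0.1010, g' = -0.426 → ψ = 0.737
  ψ = 0.737: g = 0.0110, g' = -0.348 → ψ = 0.769
Converged at ψ = 0.769.

two-phase, V/F = 0.769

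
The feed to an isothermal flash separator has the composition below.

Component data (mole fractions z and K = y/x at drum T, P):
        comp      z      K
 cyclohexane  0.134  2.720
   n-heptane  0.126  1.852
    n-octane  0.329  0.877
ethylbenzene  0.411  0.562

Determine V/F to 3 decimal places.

Rachford–Rice: g(V/F) = Σ zᵢ(Kᵢ−1)/(1+V/F(Kᵢ−1)) = 0.
g(0) = ΣzᵢKᵢ − 1 = 0.117 and g(1) = 1 − Σzᵢ/Kᵢ = -0.224, so a root lies in (0, 1).
Newton iteration, V/F⁰ = 0.5:
  V/F = 0.500: g = -0.0744, g' = -0.294 → V/F = 0.247
  V/F = 0.247: g = 0.0068, g' = -0.362 → V/F = 0.266
Converged at V/F = 0.266.

V/F = 0.266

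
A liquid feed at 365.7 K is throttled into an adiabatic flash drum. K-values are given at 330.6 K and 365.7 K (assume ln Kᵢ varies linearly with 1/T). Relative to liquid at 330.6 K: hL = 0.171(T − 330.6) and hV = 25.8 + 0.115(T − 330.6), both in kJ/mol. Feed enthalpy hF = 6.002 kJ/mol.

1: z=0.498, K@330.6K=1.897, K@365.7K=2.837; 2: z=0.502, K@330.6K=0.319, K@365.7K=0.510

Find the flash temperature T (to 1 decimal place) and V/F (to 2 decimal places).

Adiabatic flash: solve Rachford–Rice at each trial T, then check hF = ψ·hV(T) + (1−ψ)·hL(T).
  T = 330.6 K: K = (1.897, 0.319), RR gives ψ = 0.172, H_out = 4.428 kJ/mol
  T = 365.7 K: K = (2.837, 0.510), RR gives ψ = 0.743, H_out = 23.712 kJ/mol
  T = 348.1 K: K = (2.342, 0.408), RR gives ψ = 0.467, H_out = 14.584 kJ/mol
  T = 339.4 K: K = (2.115, 0.362), RR gives ψ = 0.330, H_out = 9.867 kJ/mol
  T = 335.0 K: K = (2.004, 0.340), RR gives ψ = 0.255, H_out = 7.267 kJ/mol
  T = 332.8 K: K = (1.950, 0.329), RR gives ψ = 0.214, H_out = 5.883 kJ/mol
Linear interpolation between T = 332.8 (H_out = 5.883) and T = 335.0 (H_out = 7.267) on hF = 6.002 gives T ≈ 333.0 K, at which ψ = 0.22.

T = 333.0 K, V/F = 0.22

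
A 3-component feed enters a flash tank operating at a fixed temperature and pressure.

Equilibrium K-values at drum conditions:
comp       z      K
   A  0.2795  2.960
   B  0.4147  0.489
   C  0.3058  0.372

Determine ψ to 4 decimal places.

ψ = 0.1305

Let ψ = V/F and solve Σ zᵢ(Kᵢ−1)/(1+ψ(Kᵢ−1)) = 0.
Check two-phase: ΣzᵢKᵢ = 1.1439 > 1 and Σzᵢ/Kᵢ = 1.7645 > 1, so g(0) = 0.1439 > 0 and g(1) = -0.7645 < 0.
Newton iteration, ψ⁰ = 0.5:
  ψ = 0.5000: g = -0.28790, g' = -0.7255 → ψ = 0.1032
  ψ = 0.1032: g = 0.02662, g' = -1.0015 → ψ = 0.1298
  ψ = 0.1298: g = 0.00071, g' = -0.9496 → ψ = 0.1305
Converged at ψ = 0.1305.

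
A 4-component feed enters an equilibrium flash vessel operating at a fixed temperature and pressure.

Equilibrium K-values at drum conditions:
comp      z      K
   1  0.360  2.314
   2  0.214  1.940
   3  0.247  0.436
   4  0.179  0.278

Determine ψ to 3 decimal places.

Material balance + equilibrium reduce to Σ zᵢ(Kᵢ−1)/(1+ψ(Kᵢ−1)) = 0.
Feasibility: ΣzᵢKᵢ = 1.406, Σzᵢ/Kᵢ = 1.476 — both > 1, two phases present.
Newton iteration, ψ⁰ = 0.5:
  ψ = 0.500: g = 0.0261, g' = -0.695 → ψ = 0.537
Converged at ψ = 0.537.

ψ = 0.537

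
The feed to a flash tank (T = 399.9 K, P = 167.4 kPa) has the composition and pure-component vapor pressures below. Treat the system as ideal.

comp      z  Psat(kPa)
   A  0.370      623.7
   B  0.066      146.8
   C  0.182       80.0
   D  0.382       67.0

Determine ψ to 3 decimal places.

ψ = 0.457

Raoult's law: Kᵢ = Pᵢˢᵃᵗ/P = Pᵢˢᵃᵗ/167.4.
  K_A = 623.7/167.4 = 3.72581, K_B = 146.8/167.4 = 0.87694, K_C = 80.0/167.4 = 0.47790, K_D = 67.0/167.4 = 0.40024
Material balance + equilibrium reduce to Σ zᵢ(Kᵢ−1)/(1+ψ(Kᵢ−1)) = 0.
Check two-phase: ΣzᵢKᵢ = 1.676 > 1 and Σzᵢ/Kᵢ = 1.510 > 1, so g(0) = 0.676 > 0 and g(1) = -0.510 < 0.
Newton iteration, ψ⁰ = 0.5:
  ψ = 0.500: g = -0.0377, g' = -0.865 → ψ = 0.456
  ψ = 0.456: g = 0.0006, g' = -0.893 → ψ = 0.457
Converged at ψ = 0.457.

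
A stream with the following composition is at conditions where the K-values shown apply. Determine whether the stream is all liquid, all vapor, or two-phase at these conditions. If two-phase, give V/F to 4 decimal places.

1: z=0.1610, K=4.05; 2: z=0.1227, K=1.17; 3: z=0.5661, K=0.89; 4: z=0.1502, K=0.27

ΣzᵢKᵢ = 1.3400; Σzᵢ/Kᵢ = 1.3370.
Both exceed 1, so a two-phase solution exists.
Let ψ = V/F and solve Σ zᵢ(Kᵢ−1)/(1+ψ(Kᵢ−1)) = 0.
Newton iteration, ψ⁰ = 0.62:
  ψ = 0.6200: g = -0.07841, g' = -0.4571 → ψ = 0.4485
  ψ = 0.4485: g = -0.00175, g' = -0.4547 → ψ = 0.4446
Converged at ψ = 0.4446.

two-phase, V/F = 0.4446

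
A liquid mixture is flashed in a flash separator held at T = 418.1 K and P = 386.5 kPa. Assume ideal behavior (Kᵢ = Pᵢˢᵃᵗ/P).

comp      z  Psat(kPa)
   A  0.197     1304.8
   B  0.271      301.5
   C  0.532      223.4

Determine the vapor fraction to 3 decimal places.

Raoult's law: Kᵢ = Pᵢˢᵃᵗ/P = Pᵢˢᵃᵗ/386.5.
  K_A = 1304.8/386.5 = 3.37594, K_B = 301.5/386.5 = 0.78008, K_C = 223.4/386.5 = 0.57801
Rachford–Rice: g(ψ) = Σ zᵢ(Kᵢ−1)/(1+ψ(Kᵢ−1)) = 0.
Check two-phase: ΣzᵢKᵢ = 1.184 > 1 and Σzᵢ/Kᵢ = 1.326 > 1, so g(0) = 0.184 > 0 and g(1) = -0.326 < 0.
Newton–Raphson from ψ = 0.52:
  ψ = 0.520: g = -0.1455, g' = -0.395 → ψ = 0.151
  ψ = 0.151: g = 0.0428, g' = -0.724 → ψ = 0.210
  ψ = 0.210: g = 0.0031, g' = -0.623 → ψ = 0.216
Converged at ψ = 0.216.

ψ = 0.216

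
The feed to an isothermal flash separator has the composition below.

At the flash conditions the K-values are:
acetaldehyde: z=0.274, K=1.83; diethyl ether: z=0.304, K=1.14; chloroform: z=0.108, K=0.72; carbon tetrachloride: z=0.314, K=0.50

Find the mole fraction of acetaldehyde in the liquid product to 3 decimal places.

Material balance + equilibrium reduce to Σ zᵢ(Kᵢ−1)/(1+V/F(Kᵢ−1)) = 0.
Feasibility: ΣzᵢKᵢ = 1.083, Σzᵢ/Kᵢ = 1.194 — both > 1, two phases present.
Newton–Raphson from V/F = 0.45:
  V/F = 0.450: g = -0.0316, g' = -0.247 → V/F = 0.322
  V/F = 0.322: g = -0.0002, g' = -0.245 → V/F = 0.321
Converged at V/F = 0.321.
Compositions from xᵢ = zᵢ/(1+V/F(Kᵢ−1)), yᵢ = Kᵢxᵢ:
  acetaldehyde: x = 0.216, y = 0.396
  diethyl ether: x = 0.291, y = 0.332
  chloroform: x = 0.119, y = 0.085
  carbon tetrachloride: x = 0.374, y = 0.187

x_acetaldehyde = 0.216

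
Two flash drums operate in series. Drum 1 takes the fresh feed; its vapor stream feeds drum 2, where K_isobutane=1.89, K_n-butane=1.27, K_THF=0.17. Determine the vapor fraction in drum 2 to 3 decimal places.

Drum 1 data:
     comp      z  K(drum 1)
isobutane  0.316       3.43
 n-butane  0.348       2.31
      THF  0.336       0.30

Drum 1:
Material balance + equilibrium reduce to Σ zᵢ(Kᵢ−1)/(1+ψ₁(Kᵢ−1)) = 0.
Feasibility: ΣzᵢKᵢ = 1.989, Σzᵢ/Kᵢ = 1.363 — both > 1, two phases present.
Iterate (Newton) starting at ψ₁ = 0.43:
  ψ₁ = 0.430: g = 0.3306, g' = -1.028 → ψ₁ = 0.752
  ψ₁ = 0.752: g = 0.0049, g' = -1.119 → ψ₁ = 0.756
Converged at ψ₁ = 0.756.
Drum-1 compositions:
  isobutane: x = 0.111, y = 0.382
  n-butane: x = 0.175, y = 0.404
  THF: x = 0.714, y = 0.214
Drum-2 feed = drum-1 vapor: z₂ = (0.3820, 0.4039, 0.2141).
Drum 2:
Newton–Raphson from ψ₂ = 0.5:
  ψ₂ = 0.500: g = 0.0275, g' = -0.599 → ψ₂ = 0.546
  ψ₂ = 0.546: g = -0.0012, g' = -0.653 → ψ₂ = 0.544
Converged at ψ₂ = 0.544.
  isobutane: x = 0.257, y = 0.486
  n-butane: x = 0.352, y = 0.447
  THF: x = 0.391, y = 0.066

V/F (drum 2) = 0.544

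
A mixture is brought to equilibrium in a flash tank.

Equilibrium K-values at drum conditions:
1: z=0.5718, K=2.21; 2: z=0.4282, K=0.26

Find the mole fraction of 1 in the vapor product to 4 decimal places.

y_1 = 0.8387

Binary case is linear: z₁(K₁−1)(1+β(K₂−1)) + z₂(K₂−1)(1+β(K₁−1)) = 0
⇒ β = [z₁(K₁−1)+z₂(K₂−1)] / [−(K₁−1)(K₂−1)] = 0.37501/0.89540 = 0.4188
Compositions from xᵢ = zᵢ/(1+β(Kᵢ−1)), yᵢ = Kᵢxᵢ:
  1: x = 0.3795, y = 0.8387
  2: x = 0.6205, y = 0.1613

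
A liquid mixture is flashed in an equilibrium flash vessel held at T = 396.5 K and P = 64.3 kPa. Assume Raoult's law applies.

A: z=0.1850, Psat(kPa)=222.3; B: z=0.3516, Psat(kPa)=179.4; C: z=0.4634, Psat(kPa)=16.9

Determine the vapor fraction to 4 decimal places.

ψ = 0.4958

Raoult's law: Kᵢ = Pᵢˢᵃᵗ/P = Pᵢˢᵃᵗ/64.3.
  K_A = 222.3/64.3 = 3.457232, K_B = 179.4/64.3 = 2.790047, K_C = 16.9/64.3 = 0.262830
Rachford–Rice: g(ψ) = Σ zᵢ(Kᵢ−1)/(1+ψ(Kᵢ−1)) = 0.
Check two-phase: ΣzᵢKᵢ = 1.7424 > 1 and Σzᵢ/Kᵢ = 1.9426 > 1, so g(0) = 0.7424 > 0 and g(1) = -0.9426 < 0.
Iterate (Newton) starting at ψ = 0.5:
  ψ = 0.5000: g = -0.00491, g' = -1.1703 → ψ = 0.4958
Converged at ψ = 0.4958.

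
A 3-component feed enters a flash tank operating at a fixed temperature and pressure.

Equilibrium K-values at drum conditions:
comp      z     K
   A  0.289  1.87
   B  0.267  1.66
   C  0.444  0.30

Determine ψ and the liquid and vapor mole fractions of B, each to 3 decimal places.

ψ = 0.215, x_B = 0.234, y_B = 0.388

Let ψ = V/F and solve Σ zᵢ(Kᵢ−1)/(1+ψ(Kᵢ−1)) = 0.
g(0) = ΣzᵢKᵢ − 1 = 0.117 and g(1) = 1 − Σzᵢ/Kᵢ = -0.795, so a root lies in (0, 1).
Iterate (Newton) starting at ψ = 0.4:
  ψ = 0.400: g = -0.1057, g' = -0.613 → ψ = 0.227
  ψ = 0.227: g = -0.0066, g' = -0.548 → ψ = 0.216
  ψ = 0.216: g = -0.0000, g' = -0.546 → ψ = 0.215
Converged at ψ = 0.215.
Compositions from xᵢ = zᵢ/(1+ψ(Kᵢ−1)), yᵢ = Kᵢxᵢ:
  A: x = 0.243, y = 0.455
  B: x = 0.234, y = 0.388
  C: x = 0.523, y = 0.157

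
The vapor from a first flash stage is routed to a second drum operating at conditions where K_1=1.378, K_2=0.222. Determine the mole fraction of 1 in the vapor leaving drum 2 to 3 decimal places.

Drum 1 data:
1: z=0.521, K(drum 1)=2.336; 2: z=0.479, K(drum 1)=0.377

y_1 (drum 2) = 0.927

Drum 1:
Let ψ₁ = V/F and solve Σ zᵢ(Kᵢ−1)/(1+ψ₁(Kᵢ−1)) = 0.
Feasibility: ΣzᵢKᵢ = 1.398, Σzᵢ/Kᵢ = 1.494 — both > 1, two phases present.
Binary case is linear: z₁(K₁−1)(1+ψ₁(K₂−1)) + z₂(K₂−1)(1+ψ₁(K₁−1)) = 0
⇒ ψ₁ = [z₁(K₁−1)+z₂(K₂−1)] / [−(K₁−1)(K₂−1)] = 0.3976/0.8323 = 0.478
Drum-1 compositions:
  1: x = 0.318, y = 0.743
  2: x = 0.682, y = 0.257
Drum-2 feed = drum-1 vapor: z₂ = (0.7429, 0.2571).
Drum 2:
Rachford–Rice: g(ψ₂) = Σ zᵢ(Kᵢ−1)/(1+ψ₂(Kᵢ−1)) = 0.
g(0) = ΣzᵢKᵢ − 1 = 0.081 and g(1) = 1 − Σzᵢ/Kᵢ = -0.697, so a root lies in (0, 1).
Newton–Raphson from ψ₂ = 0.65:
  ψ₂ = 0.650: g = -0.1792, g' = -0.705 → ψ₂ = 0.396
  ψ₂ = 0.396: g = -0.0448, g' = -0.405 → ψ₂ = 0.285
  ψ₂ = 0.285: g = -0.0036, g' = -0.344 → ψ₂ = 0.275
Converged at ψ₂ = 0.275.
  1: x = 0.673, y = 0.927
  2: x = 0.327, y = 0.073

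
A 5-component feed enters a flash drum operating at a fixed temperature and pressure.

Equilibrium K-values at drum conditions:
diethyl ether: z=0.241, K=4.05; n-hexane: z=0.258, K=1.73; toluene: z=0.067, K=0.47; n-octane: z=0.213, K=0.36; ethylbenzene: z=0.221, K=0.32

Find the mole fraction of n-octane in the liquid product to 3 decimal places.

Let ψ = V/F and solve Σ zᵢ(Kᵢ−1)/(1+ψ(Kᵢ−1)) = 0.
Feasibility: ΣzᵢKᵢ = 1.601, Σzᵢ/Kᵢ = 1.633 — both > 1, two phases present.
Newton iteration, ψ⁰ = 0.5:
  ψ = 0.500: g = -0.0474, g' = -0.884 → ψ = 0.446
  ψ = 0.446: g = 0.0002, g' = -0.894 → ψ = 0.447
Converged at ψ = 0.447.
Compositions from xᵢ = zᵢ/(1+ψ(Kᵢ−1)), yᵢ = Kᵢxᵢ:
  diethyl ether: x = 0.102, y = 0.413
  n-hexane: x = 0.195, y = 0.337
  toluene: x = 0.088, y = 0.041
  n-octane: x = 0.298, y = 0.107
  ethylbenzene: x = 0.317, y = 0.102

x_n-octane = 0.298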